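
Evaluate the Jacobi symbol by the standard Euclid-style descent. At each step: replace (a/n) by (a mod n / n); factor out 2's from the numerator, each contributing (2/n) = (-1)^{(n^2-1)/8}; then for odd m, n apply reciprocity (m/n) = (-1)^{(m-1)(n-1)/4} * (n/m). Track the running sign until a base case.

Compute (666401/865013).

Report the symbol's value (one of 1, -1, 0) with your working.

1

reciprocity: (666401/865013) = +1·(865013/666401) since 666401 mod 4 = 1, 865013 mod 4 = 1; sign now +1
(865013/666401) = (198612/666401)   [reduce mod 666401]
198612 = 2^2·49653; (2/666401) = +1 since 666401 mod 8 = 1, so (198612/666401) = (+1)^2·(49653/666401); sign now +1
reciprocity: (49653/666401) = +1·(666401/49653) since 49653 mod 4 = 1, 666401 mod 4 = 1; sign now +1
(666401/49653) = (20912/49653)   [reduce mod 49653]
20912 = 2^4·1307; (2/49653) = -1 since 49653 mod 8 = 5, so (20912/49653) = (-1)^4·(1307/49653); sign now +1
reciprocity: (1307/49653) = +1·(49653/1307) since 1307 mod 4 = 3, 49653 mod 4 = 1; sign now +1
(49653/1307) = (1294/1307)   [reduce mod 1307]
1294 = 2^1·647; (2/1307) = -1 since 1307 mod 8 = 3, so (1294/1307) = (-1)^1·(647/1307); sign now -1
reciprocity: (647/1307) = -1·(1307/647) since 647 mod 4 = 3, 1307 mod 4 = 3; sign now +1
(1307/647) = (13/647)   [reduce mod 647]
reciprocity: (13/647) = +1·(647/13) since 13 mod 4 = 1, 647 mod 4 = 3; sign now +1
(647/13) = (10/13)   [reduce mod 13]
10 = 2^1·5; (2/13) = -1 since 13 mod 8 = 5, so (10/13) = (-1)^1·(5/13); sign now -1
reciprocity: (5/13) = +1·(13/5) since 5 mod 4 = 1, 13 mod 4 = 1; sign now -1
(13/5) = (3/5)   [reduce mod 5]
reciprocity: (3/5) = +1·(5/3) since 3 mod 4 = 3, 5 mod 4 = 1; sign now -1
(5/3) = (2/3)   [reduce mod 3]
2 = 2^1·1; (2/3) = -1 since 3 mod 8 = 3, so (2/3) = (-1)^1·(1/3); sign now +1
(1/3) = 1; final value = sign = +1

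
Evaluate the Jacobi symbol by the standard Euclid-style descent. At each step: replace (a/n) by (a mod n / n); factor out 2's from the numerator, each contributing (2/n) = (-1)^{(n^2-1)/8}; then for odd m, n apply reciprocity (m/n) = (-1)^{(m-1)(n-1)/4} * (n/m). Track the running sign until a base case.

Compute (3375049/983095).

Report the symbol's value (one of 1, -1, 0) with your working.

(3375049/983095): 3375049 mod 983095 = 425764, so (3375049/983095) = (425764/983095)
factor out 2^2: 425764 = 2^2·106441; with 983095 mod 8 = 7, (2/983095) = +1; sign now +1; continue with (106441/983095)
flip (106441/983095) -> (983095/106441): both odd, 106441 mod 4 = 1, 983095 mod 4 = 3, so the flip contributes +1; sign now +1
(983095/106441): 983095 mod 106441 = 25126, so (983095/106441) = (25126/106441)
factor out 2^1: 25126 = 2^1·12563; with 106441 mod 8 = 1, (2/106441) = +1; sign now +1; continue with (12563/106441)
flip (12563/106441) -> (106441/12563): both odd, 12563 mod 4 = 3, 106441 mod 4 = 1, so the flip contributes +1; sign now +1
(106441/12563): 106441 mod 12563 = 5937, so (106441/12563) = (5937/12563)
flip (5937/12563) -> (12563/5937): both odd, 5937 mod 4 = 1, 12563 mod 4 = 3, so the flip contributes +1; sign now +1
(12563/5937): 12563 mod 5937 = 689, so (12563/5937) = (689/5937)
flip (689/5937) -> (5937/689): both odd, 689 mod 4 = 1, 5937 mod 4 = 1, so the flip contributes +1; sign now +1
(5937/689): 5937 mod 689 = 425, so (5937/689) = (425/689)
flip (425/689) -> (689/425): both odd, 425 mod 4 = 1, 689 mod 4 = 1, so the flip contributes +1; sign now +1
(689/425): 689 mod 425 = 264, so (689/425) = (264/425)
factor out 2^3: 264 = 2^3·33; with 425 mod 8 = 1, (2/425) = +1; sign now +1; continue with (33/425)
flip (33/425) -> (425/33): both odd, 33 mod 4 = 1, 425 mod 4 = 1, so the flip contributes +1; sign now +1
(425/33): 425 mod 33 = 29, so (425/33) = (29/33)
flip (29/33) -> (33/29): both odd, 29 mod 4 = 1, 33 mod 4 = 1, so the flip contributes +1; sign now +1
(33/29): 33 mod 29 = 4, so (33/29) = (4/29)
factor out 2^2: 4 = 2^2·1; with 29 mod 8 = 5, (2/29) = -1; sign now +1; continue with (1/29)
reached (1/29) = 1, so the symbol is +1

1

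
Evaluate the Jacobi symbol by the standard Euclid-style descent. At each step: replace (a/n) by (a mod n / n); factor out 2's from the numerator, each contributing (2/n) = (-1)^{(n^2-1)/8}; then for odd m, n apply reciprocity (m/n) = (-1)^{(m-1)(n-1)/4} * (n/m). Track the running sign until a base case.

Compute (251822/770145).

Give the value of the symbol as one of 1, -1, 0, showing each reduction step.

251822 = 2^1·125911; (2/770145) = +1 since 770145 mod 8 = 1, so (251822/770145) = (+1)^1·(125911/770145); sign now +1
reciprocity: (125911/770145) = +1·(770145/125911) since 125911 mod 4 = 3, 770145 mod 4 = 1; sign now +1
(770145/125911) = (14679/125911)   [reduce mod 125911]
reciprocity: (14679/125911) = -1·(125911/14679) since 14679 mod 4 = 3, 125911 mod 4 = 3; sign now -1
(125911/14679) = (8479/14679)   [reduce mod 14679]
reciprocity: (8479/14679) = -1·(14679/8479) since 8479 mod 4 = 3, 14679 mod 4 = 3; sign now +1
(14679/8479) = (6200/8479)   [reduce mod 8479]
6200 = 2^3·775; (2/8479) = +1 since 8479 mod 8 = 7, so (6200/8479) = (+1)^3·(775/8479); sign now +1
reciprocity: (775/8479) = -1·(8479/775) since 775 mod 4 = 3, 8479 mod 4 = 3; sign now -1
(8479/775) = (729/775)   [reduce mod 775]
reciprocity: (729/775) = +1·(775/729) since 729 mod 4 = 1, 775 mod 4 = 3; sign now -1
(775/729) = (46/729)   [reduce mod 729]
46 = 2^1·23; (2/729) = +1 since 729 mod 8 = 1, so (46/729) = (+1)^1·(23/729); sign now -1
reciprocity: (23/729) = +1·(729/23) since 23 mod 4 = 3, 729 mod 4 = 1; sign now -1
(729/23) = (16/23)   [reduce mod 23]
16 = 2^4·1; (2/23) = +1 since 23 mod 8 = 7, so (16/23) = (+1)^4·(1/23); sign now -1
(1/23) = 1; final value = sign = -1

-1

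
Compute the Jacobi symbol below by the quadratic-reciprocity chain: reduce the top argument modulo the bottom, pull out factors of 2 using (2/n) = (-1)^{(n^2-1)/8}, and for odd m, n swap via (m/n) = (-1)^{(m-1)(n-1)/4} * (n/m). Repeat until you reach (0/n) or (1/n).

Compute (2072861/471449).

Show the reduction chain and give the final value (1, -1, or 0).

-1

(2072861/471449) = (187065/471449)   [reduce mod 471449]
reciprocity: (187065/471449) = +1·(471449/187065) since 187065 mod 4 = 1, 471449 mod 4 = 1; sign now +1
(471449/187065) = (97319/187065)   [reduce mod 187065]
reciprocity: (97319/187065) = +1·(187065/97319) since 97319 mod 4 = 3, 187065 mod 4 = 1; sign now +1
(187065/97319) = (89746/97319)   [reduce mod 97319]
89746 = 2^1·44873; (2/97319) = +1 since 97319 mod 8 = 7, so (89746/97319) = (+1)^1·(44873/97319); sign now +1
reciprocity: (44873/97319) = +1·(97319/44873) since 44873 mod 4 = 1, 97319 mod 4 = 3; sign now +1
(97319/44873) = (7573/44873)   [reduce mod 44873]
reciprocity: (7573/44873) = +1·(44873/7573) since 7573 mod 4 = 1, 44873 mod 4 = 1; sign now +1
(44873/7573) = (7008/7573)   [reduce mod 7573]
7008 = 2^5·219; (2/7573) = -1 since 7573 mod 8 = 5, so (7008/7573) = (-1)^5·(219/7573); sign now -1
reciprocity: (219/7573) = +1·(7573/219) since 219 mod 4 = 3, 7573 mod 4 = 1; sign now -1
(7573/219) = (127/219)   [reduce mod 219]
reciprocity: (127/219) = -1·(219/127) since 127 mod 4 = 3, 219 mod 4 = 3; sign now +1
(219/127) = (92/127)   [reduce mod 127]
92 = 2^2·23; (2/127) = +1 since 127 mod 8 = 7, so (92/127) = (+1)^2·(23/127); sign now +1
reciprocity: (23/127) = -1·(127/23) since 23 mod 4 = 3, 127 mod 4 = 3; sign now -1
(127/23) = (12/23)   [reduce mod 23]
12 = 2^2·3; (2/23) = +1 since 23 mod 8 = 7, so (12/23) = (+1)^2·(3/23); sign now -1
reciprocity: (3/23) = -1·(23/3) since 3 mod 4 = 3, 23 mod 4 = 3; sign now +1
(23/3) = (2/3)   [reduce mod 3]
2 = 2^1·1; (2/3) = -1 since 3 mod 8 = 3, so (2/3) = (-1)^1·(1/3); sign now -1
(1/3) = 1; final value = sign = -1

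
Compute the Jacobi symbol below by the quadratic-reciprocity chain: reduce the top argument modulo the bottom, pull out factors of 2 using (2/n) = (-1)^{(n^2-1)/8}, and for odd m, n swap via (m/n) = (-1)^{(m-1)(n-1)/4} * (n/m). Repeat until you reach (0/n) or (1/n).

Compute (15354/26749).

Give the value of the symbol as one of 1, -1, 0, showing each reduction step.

factor out 2^1: 15354 = 2^1·7677; with 26749 mod 8 = 5, (2/26749) = -1; sign now -1; continue with (7677/26749)
flip (7677/26749) -> (26749/7677): both odd, 7677 mod 4 = 1, 26749 mod 4 = 1, so the flip contributes +1; sign now -1
(26749/7677): 26749 mod 7677 = 3718, so (26749/7677) = (3718/7677)
factor out 2^1: 3718 = 2^1·1859; with 7677 mod 8 = 5, (2/7677) = -1; sign now +1; continue with (1859/7677)
flip (1859/7677) -> (7677/1859): both odd, 1859 mod 4 = 3, 7677 mod 4 = 1, so the flip contributes +1; sign now +1
(7677/1859): 7677 mod 1859 = 241, so (7677/1859) = (241/1859)
flip (241/1859) -> (1859/241): both odd, 241 mod 4 = 1, 1859 mod 4 = 3, so the flip contributes +1; sign now +1
(1859/241): 1859 mod 241 = 172, so (1859/241) = (172/241)
factor out 2^2: 172 = 2^2·43; with 241 mod 8 = 1, (2/241) = +1; sign now +1; continue with (43/241)
flip (43/241) -> (241/43): both odd, 43 mod 4 = 3, 241 mod 4 = 1, so the flip contributes +1; sign now +1
(241/43): 241 mod 43 = 26, so (241/43) = (26/43)
factor out 2^1: 26 = 2^1·13; with 43 mod 8 = 3, (2/43) = -1; sign now -1; continue with (13/43)
flip (13/43) -> (43/13): both odd, 13 mod 4 = 1, 43 mod 4 = 3, so the flip contributes +1; sign now -1
(43/13): 43 mod 13 = 4, so (43/13) = (4/13)
factor out 2^2: 4 = 2^2·1; with 13 mod 8 = 5, (2/13) = -1; sign now -1; continue with (1/13)
reached (1/13) = 1, so the symbol is -1

-1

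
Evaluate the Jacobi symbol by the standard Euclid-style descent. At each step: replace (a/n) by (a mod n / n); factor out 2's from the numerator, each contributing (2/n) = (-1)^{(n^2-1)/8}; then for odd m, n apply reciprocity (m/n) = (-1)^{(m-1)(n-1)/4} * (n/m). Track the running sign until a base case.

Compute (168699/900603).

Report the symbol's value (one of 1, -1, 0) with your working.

reciprocity: (168699/900603) = -1·(900603/168699) since 168699 mod 4 = 3, 900603 mod 4 = 3; sign now -1
(900603/168699) = (57108/168699)   [reduce mod 168699]
57108 = 2^2·14277; (2/168699) = -1 since 168699 mod 8 = 3, so (57108/168699) = (-1)^2·(14277/168699); sign now -1
reciprocity: (14277/168699) = +1·(168699/14277) since 14277 mod 4 = 1, 168699 mod 4 = 3; sign now -1
(168699/14277) = (11652/14277)   [reduce mod 14277]
11652 = 2^2·2913; (2/14277) = -1 since 14277 mod 8 = 5, so (11652/14277) = (-1)^2·(2913/14277); sign now -1
reciprocity: (2913/14277) = +1·(14277/2913) since 2913 mod 4 = 1, 14277 mod 4 = 1; sign now -1
(14277/2913) = (2625/2913)   [reduce mod 2913]
reciprocity: (2625/2913) = +1·(2913/2625) since 2625 mod 4 = 1, 2913 mod 4 = 1; sign now -1
(2913/2625) = (288/2625)   [reduce mod 2625]
288 = 2^5·9; (2/2625) = +1 since 2625 mod 8 = 1, so (288/2625) = (+1)^5·(9/2625); sign now -1
reciprocity: (9/2625) = +1·(2625/9) since 9 mod 4 = 1, 2625 mod 4 = 1; sign now -1
(2625/9) = (6/9)   [reduce mod 9]
6 = 2^1·3; (2/9) = +1 since 9 mod 8 = 1, so (6/9) = (+1)^1·(3/9); sign now -1
reciprocity: (3/9) = +1·(9/3) since 3 mod 4 = 3, 9 mod 4 = 1; sign now -1
(9/3) = (0/3)   [reduce mod 3]
(0/3) = 0   [gcd(a, n) > 1]; final value = 0

0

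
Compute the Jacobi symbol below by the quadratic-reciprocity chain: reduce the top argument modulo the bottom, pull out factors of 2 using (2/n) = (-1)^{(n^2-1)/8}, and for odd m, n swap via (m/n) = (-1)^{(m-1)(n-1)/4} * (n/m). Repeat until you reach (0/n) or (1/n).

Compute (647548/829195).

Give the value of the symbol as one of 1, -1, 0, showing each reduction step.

1

647548 = 2^2·161887; (2/829195) = -1 since 829195 mod 8 = 3, so (647548/829195) = (-1)^2·(161887/829195); sign now +1
reciprocity: (161887/829195) = -1·(829195/161887) since 161887 mod 4 = 3, 829195 mod 4 = 3; sign now -1
(829195/161887) = (19760/161887)   [reduce mod 161887]
19760 = 2^4·1235; (2/161887) = +1 since 161887 mod 8 = 7, so (19760/161887) = (+1)^4·(1235/161887); sign now -1
reciprocity: (1235/161887) = -1·(161887/1235) since 1235 mod 4 = 3, 161887 mod 4 = 3; sign now +1
(161887/1235) = (102/1235)   [reduce mod 1235]
102 = 2^1·51; (2/1235) = -1 since 1235 mod 8 = 3, so (102/1235) = (-1)^1·(51/1235); sign now -1
reciprocity: (51/1235) = -1·(1235/51) since 51 mod 4 = 3, 1235 mod 4 = 3; sign now +1
(1235/51) = (11/51)   [reduce mod 51]
reciprocity: (11/51) = -1·(51/11) since 11 mod 4 = 3, 51 mod 4 = 3; sign now -1
(51/11) = (7/11)   [reduce mod 11]
reciprocity: (7/11) = -1·(11/7) since 7 mod 4 = 3, 11 mod 4 = 3; sign now +1
(11/7) = (4/7)   [reduce mod 7]
4 = 2^2·1; (2/7) = +1 since 7 mod 8 = 7, so (4/7) = (+1)^2·(1/7); sign now +1
(1/7) = 1; final value = sign = +1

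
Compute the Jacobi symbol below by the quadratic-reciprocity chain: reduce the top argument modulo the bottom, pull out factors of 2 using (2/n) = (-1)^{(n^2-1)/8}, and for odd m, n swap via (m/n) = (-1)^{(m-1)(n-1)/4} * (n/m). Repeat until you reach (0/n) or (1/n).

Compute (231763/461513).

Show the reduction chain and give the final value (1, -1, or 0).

1

flip (231763/461513) -> (461513/231763): both odd, 231763 mod 4 = 3, 461513 mod 4 = 1, so the flip contributes +1; sign now +1
(461513/231763): 461513 mod 231763 = 229750, so (461513/231763) = (229750/231763)
factor out 2^1: 229750 = 2^1·114875; with 231763 mod 8 = 3, (2/231763) = -1; sign now -1; continue with (114875/231763)
flip (114875/231763) -> (231763/114875): both odd, 114875 mod 4 = 3, 231763 mod 4 = 3, so the flip contributes -1; sign now +1
(231763/114875): 231763 mod 114875 = 2013, so (231763/114875) = (2013/114875)
flip (2013/114875) -> (114875/2013): both odd, 2013 mod 4 = 1, 114875 mod 4 = 3, so the flip contributes +1; sign now +1
(114875/2013): 114875 mod 2013 = 134, so (114875/2013) = (134/2013)
factor out 2^1: 134 = 2^1·67; with 2013 mod 8 = 5, (2/2013) = -1; sign now -1; continue with (67/2013)
flip (67/2013) -> (2013/67): both odd, 67 mod 4 = 3, 2013 mod 4 = 1, so the flip contributes +1; sign now -1
(2013/67): 2013 mod 67 = 3, so (2013/67) = (3/67)
flip (3/67) -> (67/3): both odd, 3 mod 4 = 3, 67 mod 4 = 3, so the flip contributes -1; sign now +1
(67/3): 67 mod 3 = 1, so (67/3) = (1/3)
reached (1/3) = 1, so the symbol is +1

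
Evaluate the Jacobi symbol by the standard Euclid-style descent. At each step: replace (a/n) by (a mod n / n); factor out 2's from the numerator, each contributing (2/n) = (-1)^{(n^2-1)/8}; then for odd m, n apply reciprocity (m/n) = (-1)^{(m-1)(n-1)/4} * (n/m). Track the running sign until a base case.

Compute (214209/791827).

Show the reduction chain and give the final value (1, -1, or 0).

reciprocity: (214209/791827) = +1·(791827/214209) since 214209 mod 4 = 1, 791827 mod 4 = 3; sign now +1
(791827/214209) = (149200/214209)   [reduce mod 214209]
149200 = 2^4·9325; (2/214209) = +1 since 214209 mod 8 = 1, so (149200/214209) = (+1)^4·(9325/214209); sign now +1
reciprocity: (9325/214209) = +1·(214209/9325) since 9325 mod 4 = 1, 214209 mod 4 = 1; sign now +1
(214209/9325) = (9059/9325)   [reduce mod 9325]
reciprocity: (9059/9325) = +1·(9325/9059) since 9059 mod 4 = 3, 9325 mod 4 = 1; sign now +1
(9325/9059) = (266/9059)   [reduce mod 9059]
266 = 2^1·133; (2/9059) = -1 since 9059 mod 8 = 3, so (266/9059) = (-1)^1·(133/9059); sign now -1
reciprocity: (133/9059) = +1·(9059/133) since 133 mod 4 = 1, 9059 mod 4 = 3; sign now -1
(9059/133) = (15/133)   [reduce mod 133]
reciprocity: (15/133) = +1·(133/15) since 15 mod 4 = 3, 133 mod 4 = 1; sign now -1
(133/15) = (13/15)   [reduce mod 15]
reciprocity: (13/15) = +1·(15/13) since 13 mod 4 = 1, 15 mod 4 = 3; sign now -1
(15/13) = (2/13)   [reduce mod 13]
2 = 2^1·1; (2/13) = -1 since 13 mod 8 = 5, so (2/13) = (-1)^1·(1/13); sign now +1
(1/13) = 1; final value = sign = +1

1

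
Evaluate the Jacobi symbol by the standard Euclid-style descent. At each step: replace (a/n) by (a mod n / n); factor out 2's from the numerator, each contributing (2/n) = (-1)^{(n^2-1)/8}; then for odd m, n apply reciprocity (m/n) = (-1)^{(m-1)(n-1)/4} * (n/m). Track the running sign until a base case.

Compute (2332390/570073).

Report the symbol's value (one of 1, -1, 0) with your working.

(2332390/570073) = (52098/570073)   [reduce mod 570073]
52098 = 2^1·26049; (2/570073) = +1 since 570073 mod 8 = 1, so (52098/570073) = (+1)^1·(26049/570073); sign now +1
reciprocity: (26049/570073) = +1·(570073/26049) since 26049 mod 4 = 1, 570073 mod 4 = 1; sign now +1
(570073/26049) = (23044/26049)   [reduce mod 26049]
23044 = 2^2·5761; (2/26049) = +1 since 26049 mod 8 = 1, so (23044/26049) = (+1)^2·(5761/26049); sign now +1
reciprocity: (5761/26049) = +1·(26049/5761) since 5761 mod 4 = 1, 26049 mod 4 = 1; sign now +1
(26049/5761) = (3005/5761)   [reduce mod 5761]
reciprocity: (3005/5761) = +1·(5761/3005) since 3005 mod 4 = 1, 5761 mod 4 = 1; sign now +1
(5761/3005) = (2756/3005)   [reduce mod 3005]
2756 = 2^2·689; (2/3005) = -1 since 3005 mod 8 = 5, so (2756/3005) = (-1)^2·(689/3005); sign now +1
reciprocity: (689/3005) = +1·(3005/689) since 689 mod 4 = 1, 3005 mod 4 = 1; sign now +1
(3005/689) = (249/689)   [reduce mod 689]
reciprocity: (249/689) = +1·(689/249) since 249 mod 4 = 1, 689 mod 4 = 1; sign now +1
(689/249) = (191/249)   [reduce mod 249]
reciprocity: (191/249) = +1·(249/191) since 191 mod 4 = 3, 249 mod 4 = 1; sign now +1
(249/191) = (58/191)   [reduce mod 191]
58 = 2^1·29; (2/191) = +1 since 191 mod 8 = 7, so (58/191) = (+1)^1·(29/191); sign now +1
reciprocity: (29/191) = +1·(191/29) since 29 mod 4 = 1, 191 mod 4 = 3; sign now +1
(191/29) = (17/29)   [reduce mod 29]
reciprocity: (17/29) = +1·(29/17) since 17 mod 4 = 1, 29 mod 4 = 1; sign now +1
(29/17) = (12/17)   [reduce mod 17]
12 = 2^2·3; (2/17) = +1 since 17 mod 8 = 1, so (12/17) = (+1)^2·(3/17); sign now +1
reciprocity: (3/17) = +1·(17/3) since 3 mod 4 = 3, 17 mod 4 = 1; sign now +1
(17/3) = (2/3)   [reduce mod 3]
2 = 2^1·1; (2/3) = -1 since 3 mod 8 = 3, so (2/3) = (-1)^1·(1/3); sign now -1
(1/3) = 1; final value = sign = -1

-1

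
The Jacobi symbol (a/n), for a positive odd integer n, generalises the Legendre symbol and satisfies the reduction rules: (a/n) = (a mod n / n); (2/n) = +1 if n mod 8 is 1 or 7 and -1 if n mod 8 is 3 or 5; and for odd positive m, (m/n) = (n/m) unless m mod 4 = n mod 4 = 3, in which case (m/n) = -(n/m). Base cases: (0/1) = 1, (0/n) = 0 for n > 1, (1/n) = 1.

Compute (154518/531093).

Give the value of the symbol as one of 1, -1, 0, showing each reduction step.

0

factor out 2^1: 154518 = 2^1·77259; with 531093 mod 8 = 5, (2/531093) = -1; sign now -1; continue with (77259/531093)
flip (77259/531093) -> (531093/77259): both odd, 77259 mod 4 = 3, 531093 mod 4 = 1, so the flip contributes +1; sign now -1
(531093/77259): 531093 mod 77259 = 67539, so (531093/77259) = (67539/77259)
flip (67539/77259) -> (77259/67539): both odd, 67539 mod 4 = 3, 77259 mod 4 = 3, so the flip contributes -1; sign now +1
(77259/67539): 77259 mod 67539 = 9720, so (77259/67539) = (9720/67539)
factor out 2^3: 9720 = 2^3·1215; with 67539 mod 8 = 3, (2/67539) = -1; sign now -1; continue with (1215/67539)
flip (1215/67539) -> (67539/1215): both odd, 1215 mod 4 = 3, 67539 mod 4 = 3, so the flip contributes -1; sign now +1
(67539/1215): 67539 mod 1215 = 714, so (67539/1215) = (714/1215)
factor out 2^1: 714 = 2^1·357; with 1215 mod 8 = 7, (2/1215) = +1; sign now +1; continue with (357/1215)
flip (357/1215) -> (1215/357): both odd, 357 mod 4 = 1, 1215 mod 4 = 3, so the flip contributes +1; sign now +1
(1215/357): 1215 mod 357 = 144, so (1215/357) = (144/357)
factor out 2^4: 144 = 2^4·9; with 357 mod 8 = 5, (2/357) = -1; sign now +1; continue with (9/357)
flip (9/357) -> (357/9): both odd, 9 mod 4 = 1, 357 mod 4 = 1, so the flip contributes +1; sign now +1
(357/9): 357 mod 9 = 6, so (357/9) = (6/9)
factor out 2^1: 6 = 2^1·3; with 9 mod 8 = 1, (2/9) = +1; sign now +1; continue with (3/9)
flip (3/9) -> (9/3): both odd, 3 mod 4 = 3, 9 mod 4 = 1, so the flip contributes +1; sign now +1
(9/3): 9 mod 3 = 0, so (9/3) = (0/3)
reached (0/3); gcd(a, n) > 1, so (0/3) = 0 and the symbol is 0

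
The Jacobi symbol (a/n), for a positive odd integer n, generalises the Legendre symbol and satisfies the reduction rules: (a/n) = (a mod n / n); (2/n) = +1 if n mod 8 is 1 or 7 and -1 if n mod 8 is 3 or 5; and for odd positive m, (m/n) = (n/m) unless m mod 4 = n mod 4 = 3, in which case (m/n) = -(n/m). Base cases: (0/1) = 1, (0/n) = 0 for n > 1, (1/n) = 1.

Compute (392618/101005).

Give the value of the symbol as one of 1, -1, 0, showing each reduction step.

(392618/101005): 392618 mod 101005 = 89603, so (392618/101005) = (89603/101005)
flip (89603/101005) -> (101005/89603): both odd, 89603 mod 4 = 3, 101005 mod 4 = 1, so the flip contributes +1; sign now +1
(101005/89603): 101005 mod 89603 = 11402, so (101005/89603) = (11402/89603)
factor out 2^1: 11402 = 2^1·5701; with 89603 mod 8 = 3, (2/89603) = -1; sign now -1; continue with (5701/89603)
flip (5701/89603) -> (89603/5701): both odd, 5701 mod 4 = 1, 89603 mod 4 = 3, so the flip contributes +1; sign now -1
(89603/5701): 89603 mod 5701 = 4088, so (89603/5701) = (4088/5701)
factor out 2^3: 4088 = 2^3·511; with 5701 mod 8 = 5, (2/5701) = -1; sign now +1; continue with (511/5701)
flip (511/5701) -> (5701/511): both odd, 511 mod 4 = 3, 5701 mod 4 = 1, so the flip contributes +1; sign now +1
(5701/511): 5701 mod 511 = 80, so (5701/511) = (80/511)
factor out 2^4: 80 = 2^4·5; with 511 mod 8 = 7, (2/511) = +1; sign now +1; continue with (5/511)
flip (5/511) -> (511/5): both odd, 5 mod 4 = 1, 511 mod 4 = 3, so the flip contributes +1; sign now +1
(511/5): 511 mod 5 = 1, so (511/5) = (1/5)
reached (1/5) = 1, so the symbol is +1

1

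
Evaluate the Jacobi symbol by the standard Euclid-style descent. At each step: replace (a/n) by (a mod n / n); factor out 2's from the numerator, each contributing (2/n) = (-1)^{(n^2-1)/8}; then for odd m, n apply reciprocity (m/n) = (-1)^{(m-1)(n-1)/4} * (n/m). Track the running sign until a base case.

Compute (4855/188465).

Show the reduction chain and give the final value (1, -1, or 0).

flip (4855/188465) -> (188465/4855): both odd, 4855 mod 4 = 3, 188465 mod 4 = 1, so the flip contributes +1; sign now +1
(188465/4855): 188465 mod 4855 = 3975, so (188465/4855) = (3975/4855)
flip (3975/4855) -> (4855/3975): both odd, 3975 mod 4 = 3, 4855 mod 4 = 3, so the flip contributes -1; sign now -1
(4855/3975): 4855 mod 3975 = 880, so (4855/3975) = (880/3975)
factor out 2^4: 880 = 2^4·55; with 3975 mod 8 = 7, (2/3975) = +1; sign now -1; continue with (55/3975)
flip (55/3975) -> (3975/55): both odd, 55 mod 4 = 3, 3975 mod 4 = 3, so the flip contributes -1; sign now +1
(3975/55): 3975 mod 55 = 15, so (3975/55) = (15/55)
flip (15/55) -> (55/15): both odd, 15 mod 4 = 3, 55 mod 4 = 3, so the flip contributes -1; sign now -1
(55/15): 55 mod 15 = 10, so (55/15) = (10/15)
factor out 2^1: 10 = 2^1·5; with 15 mod 8 = 7, (2/15) = +1; sign now -1; continue with (5/15)
flip (5/15) -> (15/5): both odd, 5 mod 4 = 1, 15 mod 4 = 3, so the flip contributes +1; sign now -1
(15/5): 15 mod 5 = 0, so (15/5) = (0/5)
reached (0/5); gcd(a, n) > 1, so (0/5) = 0 and the symbol is 0

0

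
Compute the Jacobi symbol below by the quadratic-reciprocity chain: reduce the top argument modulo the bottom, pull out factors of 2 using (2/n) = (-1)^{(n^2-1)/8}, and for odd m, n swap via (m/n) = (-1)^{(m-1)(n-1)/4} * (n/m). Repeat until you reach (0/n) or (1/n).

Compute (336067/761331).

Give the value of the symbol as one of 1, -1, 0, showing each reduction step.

reciprocity: (336067/761331) = -1·(761331/336067) since 336067 mod 4 = 3, 761331 mod 4 = 3; sign now -1
(761331/336067) = (89197/336067)   [reduce mod 336067]
reciprocity: (89197/336067) = +1·(336067/89197) since 89197 mod 4 = 1, 336067 mod 4 = 3; sign now -1
(336067/89197) = (68476/89197)   [reduce mod 89197]
68476 = 2^2·17119; (2/89197) = -1 since 89197 mod 8 = 5, so (68476/89197) = (-1)^2·(17119/89197); sign now -1
reciprocity: (17119/89197) = +1·(89197/17119) since 17119 mod 4 = 3, 89197 mod 4 = 1; sign now -1
(89197/17119) = (3602/17119)   [reduce mod 17119]
3602 = 2^1·1801; (2/17119) = +1 since 17119 mod 8 = 7, so (3602/17119) = (+1)^1·(1801/17119); sign now -1
reciprocity: (1801/17119) = +1·(17119/1801) since 1801 mod 4 = 1, 17119 mod 4 = 3; sign now -1
(17119/1801) = (910/1801)   [reduce mod 1801]
910 = 2^1·455; (2/1801) = +1 since 1801 mod 8 = 1, so (910/1801) = (+1)^1·(455/1801); sign now -1
reciprocity: (455/1801) = +1·(1801/455) since 455 mod 4 = 3, 1801 mod 4 = 1; sign now -1
(1801/455) = (436/455)   [reduce mod 455]
436 = 2^2·109; (2/455) = +1 since 455 mod 8 = 7, so (436/455) = (+1)^2·(109/455); sign now -1
reciprocity: (109/455) = +1·(455/109) since 109 mod 4 = 1, 455 mod 4 = 3; sign now -1
(455/109) = (19/109)   [reduce mod 109]
reciprocity: (19/109) = +1·(109/19) since 19 mod 4 = 3, 109 mod 4 = 1; sign now -1
(109/19) = (14/19)   [reduce mod 19]
14 = 2^1·7; (2/19) = -1 since 19 mod 8 = 3, so (14/19) = (-1)^1·(7/19); sign now +1
reciprocity: (7/19) = -1·(19/7) since 7 mod 4 = 3, 19 mod 4 = 3; sign now -1
(19/7) = (5/7)   [reduce mod 7]
reciprocity: (5/7) = +1·(7/5) since 5 mod 4 = 1, 7 mod 4 = 3; sign now -1
(7/5) = (2/5)   [reduce mod 5]
2 = 2^1·1; (2/5) = -1 since 5 mod 8 = 5, so (2/5) = (-1)^1·(1/5); sign now +1
(1/5) = 1; final value = sign = +1

1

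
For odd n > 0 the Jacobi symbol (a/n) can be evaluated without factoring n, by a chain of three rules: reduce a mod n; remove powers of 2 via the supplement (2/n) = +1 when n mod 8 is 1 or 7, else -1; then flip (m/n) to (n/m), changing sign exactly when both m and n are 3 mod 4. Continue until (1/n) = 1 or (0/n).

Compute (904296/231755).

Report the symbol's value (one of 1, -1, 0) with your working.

-1

(904296/231755): 904296 mod 231755 = 209031, so (904296/231755) = (209031/231755)
flip (209031/231755) -> (231755/209031): both odd, 209031 mod 4 = 3, 231755 mod 4 = 3, so the flip contributes -1; sign now -1
(231755/209031): 231755 mod 209031 = 22724, so (231755/209031) = (22724/209031)
factor out 2^2: 22724 = 2^2·5681; with 209031 mod 8 = 7, (2/209031) = +1; sign now -1; continue with (5681/209031)
flip (5681/209031) -> (209031/5681): both odd, 5681 mod 4 = 1, 209031 mod 4 = 3, so the flip contributes +1; sign now -1
(209031/5681): 209031 mod 5681 = 4515, so (209031/5681) = (4515/5681)
flip (4515/5681) -> (5681/4515): both odd, 4515 mod 4 = 3, 5681 mod 4 = 1, so the flip contributes +1; sign now -1
(5681/4515): 5681 mod 4515 = 1166, so (5681/4515) = (1166/4515)
factor out 2^1: 1166 = 2^1·583; with 4515 mod 8 = 3, (2/4515) = -1; sign now +1; continue with (583/4515)
flip (583/4515) -> (4515/583): both odd, 583 mod 4 = 3, 4515 mod 4 = 3, so the flip contributes -1; sign now -1
(4515/583): 4515 mod 583 = 434, so (4515/583) = (434/583)
factor out 2^1: 434 = 2^1·217; with 583 mod 8 = 7, (2/583) = +1; sign now -1; continue with (217/583)
flip (217/583) -> (583/217): both odd, 217 mod 4 = 1, 583 mod 4 = 3, so the flip contributes +1; sign now -1
(583/217): 583 mod 217 = 149, so (583/217) = (149/217)
flip (149/217) -> (217/149): both odd, 149 mod 4 = 1, 217 mod 4 = 1, so the flip contributes +1; sign now -1
(217/149): 217 mod 149 = 68, so (217/149) = (68/149)
factor out 2^2: 68 = 2^2·17; with 149 mod 8 = 5, (2/149) = -1; sign now -1; continue with (17/149)
flip (17/149) -> (149/17): both odd, 17 mod 4 = 1, 149 mod 4 = 1, so the flip contributes +1; sign now -1
(149/17): 149 mod 17 = 13, so (149/17) = (13/17)
flip (13/17) -> (17/13): both odd, 13 mod 4 = 1, 17 mod 4 = 1, so the flip contributes +1; sign now -1
(17/13): 17 mod 13 = 4, so (17/13) = (4/13)
factor out 2^2: 4 = 2^2·1; with 13 mod 8 = 5, (2/13) = -1; sign now -1; continue with (1/13)
reached (1/13) = 1, so the symbol is -1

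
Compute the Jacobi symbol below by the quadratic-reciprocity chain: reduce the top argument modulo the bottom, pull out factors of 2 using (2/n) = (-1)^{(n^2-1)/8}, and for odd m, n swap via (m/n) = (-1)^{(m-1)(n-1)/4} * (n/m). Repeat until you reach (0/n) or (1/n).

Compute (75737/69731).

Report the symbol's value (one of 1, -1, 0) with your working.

(75737/69731) = (6006/69731)   [reduce mod 69731]
6006 = 2^1·3003; (2/69731) = -1 since 69731 mod 8 = 3, so (6006/69731) = (-1)^1·(3003/69731); sign now -1
reciprocity: (3003/69731) = -1·(69731/3003) since 3003 mod 4 = 3, 69731 mod 4 = 3; sign now +1
(69731/3003) = (662/3003)   [reduce mod 3003]
662 = 2^1·331; (2/3003) = -1 since 3003 mod 8 = 3, so (662/3003) = (-1)^1·(331/3003); sign now -1
reciprocity: (331/3003) = -1·(3003/331) since 331 mod 4 = 3, 3003 mod 4 = 3; sign now +1
(3003/331) = (24/331)   [reduce mod 331]
24 = 2^3·3; (2/331) = -1 since 331 mod 8 = 3, so (24/331) = (-1)^3·(3/331); sign now -1
reciprocity: (3/331) = -1·(331/3) since 3 mod 4 = 3, 331 mod 4 = 3; sign now +1
(331/3) = (1/3)   [reduce mod 3]
(1/3) = 1; final value = sign = +1

1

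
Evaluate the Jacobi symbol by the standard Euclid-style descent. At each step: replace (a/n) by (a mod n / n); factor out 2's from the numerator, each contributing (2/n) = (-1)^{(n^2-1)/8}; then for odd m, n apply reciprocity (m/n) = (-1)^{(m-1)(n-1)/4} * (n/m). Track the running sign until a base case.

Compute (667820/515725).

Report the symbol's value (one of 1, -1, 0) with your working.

0

(667820/515725): 667820 mod 515725 = 152095, so (667820/515725) = (152095/515725)
flip (152095/515725) -> (515725/152095): both odd, 152095 mod 4 = 3, 515725 mod 4 = 1, so the flip contributes +1; sign now +1
(515725/152095): 515725 mod 152095 = 59440, so (515725/152095) = (59440/152095)
factor out 2^4: 59440 = 2^4·3715; with 152095 mod 8 = 7, (2/152095) = +1; sign now +1; continue with (3715/152095)
flip (3715/152095) -> (152095/3715): both odd, 3715 mod 4 = 3, 152095 mod 4 = 3, so the flip contributes -1; sign now -1
(152095/3715): 152095 mod 3715 = 3495, so (152095/3715) = (3495/3715)
flip (3495/3715) -> (3715/3495): both odd, 3495 mod 4 = 3, 3715 mod 4 = 3, so the flip contributes -1; sign now +1
(3715/3495): 3715 mod 3495 = 220, so (3715/3495) = (220/3495)
factor out 2^2: 220 = 2^2·55; with 3495 mod 8 = 7, (2/3495) = +1; sign now +1; continue with (55/3495)
flip (55/3495) -> (3495/55): both odd, 55 mod 4 = 3, 3495 mod 4 = 3, so the flip contributes -1; sign now -1
(3495/55): 3495 mod 55 = 30, so (3495/55) = (30/55)
factor out 2^1: 30 = 2^1·15; with 55 mod 8 = 7, (2/55) = +1; sign now -1; continue with (15/55)
flip (15/55) -> (55/15): both odd, 15 mod 4 = 3, 55 mod 4 = 3, so the flip contributes -1; sign now +1
(55/15): 55 mod 15 = 10, so (55/15) = (10/15)
factor out 2^1: 10 = 2^1·5; with 15 mod 8 = 7, (2/15) = +1; sign now +1; continue with (5/15)
flip (5/15) -> (15/5): both odd, 5 mod 4 = 1, 15 mod 4 = 3, so the flip contributes +1; sign now +1
(15/5): 15 mod 5 = 0, so (15/5) = (0/5)
reached (0/5); gcd(a, n) > 1, so (0/5) = 0 and the symbol is 0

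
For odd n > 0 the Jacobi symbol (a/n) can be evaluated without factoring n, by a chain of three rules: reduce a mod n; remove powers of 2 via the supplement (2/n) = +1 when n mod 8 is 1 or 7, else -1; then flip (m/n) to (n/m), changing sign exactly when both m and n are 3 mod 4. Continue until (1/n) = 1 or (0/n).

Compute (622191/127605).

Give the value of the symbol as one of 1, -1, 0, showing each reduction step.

0

(622191/127605): 622191 mod 127605 = 111771, so (622191/127605) = (111771/127605)
flip (111771/127605) -> (127605/111771): both odd, 111771 mod 4 = 3, 127605 mod 4 = 1, so the flip contributes +1; sign now +1
(127605/111771): 127605 mod 111771 = 15834, so (127605/111771) = (15834/111771)
factor out 2^1: 15834 = 2^1·7917; with 111771 mod 8 = 3, (2/111771) = -1; sign now -1; continue with (7917/111771)
flip (7917/111771) -> (111771/7917): both odd, 7917 mod 4 = 1, 111771 mod 4 = 3, so the flip contributes +1; sign now -1
(111771/7917): 111771 mod 7917 = 933, so (111771/7917) = (933/7917)
flip (933/7917) -> (7917/933): both odd, 933 mod 4 = 1, 7917 mod 4 = 1, so the flip contributes +1; sign now -1
(7917/933): 7917 mod 933 = 453, so (7917/933) = (453/933)
flip (453/933) -> (933/453): both odd, 453 mod 4 = 1, 933 mod 4 = 1, so the flip contributes +1; sign now -1
(933/453): 933 mod 453 = 27, so (933/453) = (27/453)
flip (27/453) -> (453/27): both odd, 27 mod 4 = 3, 453 mod 4 = 1, so the flip contributes +1; sign now -1
(453/27): 453 mod 27 = 21, so (453/27) = (21/27)
flip (21/27) -> (27/21): both odd, 21 mod 4 = 1, 27 mod 4 = 3, so the flip contributes +1; sign now -1
(27/21): 27 mod 21 = 6, so (27/21) = (6/21)
factor out 2^1: 6 = 2^1·3; with 21 mod 8 = 5, (2/21) = -1; sign now +1; continue with (3/21)
flip (3/21) -> (21/3): both odd, 3 mod 4 = 3, 21 mod 4 = 1, so the flip contributes +1; sign now +1
(21/3): 21 mod 3 = 0, so (21/3) = (0/3)
reached (0/3); gcd(a, n) > 1, so (0/3) = 0 and the symbol is 0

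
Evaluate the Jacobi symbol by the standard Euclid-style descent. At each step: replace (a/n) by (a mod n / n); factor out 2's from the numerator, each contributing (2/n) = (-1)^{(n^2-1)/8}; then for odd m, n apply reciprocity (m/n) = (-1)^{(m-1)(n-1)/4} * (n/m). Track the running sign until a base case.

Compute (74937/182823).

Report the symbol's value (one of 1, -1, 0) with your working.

flip (74937/182823) -> (182823/74937): both odd, 74937 mod 4 = 1, 182823 mod 4 = 3, so the flip contributes +1; sign now +1
(182823/74937): 182823 mod 74937 = 32949, so (182823/74937) = (32949/74937)
flip (32949/74937) -> (74937/32949): both odd, 32949 mod 4 = 1, 74937 mod 4 = 1, so the flip contributes +1; sign now +1
(74937/32949): 74937 mod 32949 = 9039, so (74937/32949) = (9039/32949)
flip (9039/32949) -> (32949/9039): both odd, 9039 mod 4 = 3, 32949 mod 4 = 1, so the flip contributes +1; sign now +1
(32949/9039): 32949 mod 9039 = 5832, so (32949/9039) = (5832/9039)
factor out 2^3: 5832 = 2^3·729; with 9039 mod 8 = 7, (2/9039) = +1; sign now +1; continue with (729/9039)
flip (729/9039) -> (9039/729): both odd, 729 mod 4 = 1, 9039 mod 4 = 3, so the flip contributes +1; sign now +1
(9039/729): 9039 mod 729 = 291, so (9039/729) = (291/729)
flip (291/729) -> (729/291): both odd, 291 mod 4 = 3, 729 mod 4 = 1, so the flip contributes +1; sign now +1
(729/291): 729 mod 291 = 147, so (729/291) = (147/291)
flip (147/291) -> (291/147): both odd, 147 mod 4 = 3, 291 mod 4 = 3, so the flip contributes -1; sign now -1
(291/147): 291 mod 147 = 144, so (291/147) = (144/147)
factor out 2^4: 144 = 2^4·9; with 147 mod 8 = 3, (2/147) = -1; sign now -1; continue with (9/147)
flip (9/147) -> (147/9): both odd, 9 mod 4 = 1, 147 mod 4 = 3, so the flip contributes +1; sign now -1
(147/9): 147 mod 9 = 3, so (147/9) = (3/9)
flip (3/9) -> (9/3): both odd, 3 mod 4 = 3, 9 mod 4 = 1, so the flip contributes +1; sign now -1
(9/3): 9 mod 3 = 0, so (9/3) = (0/3)
reached (0/3); gcd(a, n) > 1, so (0/3) = 0 and the symbol is 0

0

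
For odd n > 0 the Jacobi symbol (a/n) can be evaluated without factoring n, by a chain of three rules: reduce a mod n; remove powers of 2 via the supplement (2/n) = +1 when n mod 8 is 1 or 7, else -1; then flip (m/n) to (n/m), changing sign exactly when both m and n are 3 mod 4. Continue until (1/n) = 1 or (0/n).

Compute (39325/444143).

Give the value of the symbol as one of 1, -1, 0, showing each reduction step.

flip (39325/444143) -> (444143/39325): both odd, 39325 mod 4 = 1, 444143 mod 4 = 3, so the flip contributes +1; sign now +1
(444143/39325): 444143 mod 39325 = 11568, so (444143/39325) = (11568/39325)
factor out 2^4: 11568 = 2^4·723; with 39325 mod 8 = 5, (2/39325) = -1; sign now +1; continue with (723/39325)
flip (723/39325) -> (39325/723): both odd, 723 mod 4 = 3, 39325 mod 4 = 1, so the flip contributes +1; sign now +1
(39325/723): 39325 mod 723 = 283, so (39325/723) = (283/723)
flip (283/723) -> (723/283): both odd, 283 mod 4 = 3, 723 mod 4 = 3, so the flip contributes -1; sign now -1
(723/283): 723 mod 283 = 157, so (723/283) = (157/283)
flip (157/283) -> (283/157): both odd, 157 mod 4 = 1, 283 mod 4 = 3, so the flip contributes +1; sign now -1
(283/157): 283 mod 157 = 126, so (283/157) = (126/157)
factor out 2^1: 126 = 2^1·63; with 157 mod 8 = 5, (2/157) = -1; sign now +1; continue with (63/157)
flip (63/157) -> (157/63): both odd, 63 mod 4 = 3, 157 mod 4 = 1, so the flip contributes +1; sign now +1
(157/63): 157 mod 63 = 31, so (157/63) = (31/63)
flip (31/63) -> (63/31): both odd, 31 mod 4 = 3, 63 mod 4 = 3, so the flip contributes -1; sign now -1
(63/31): 63 mod 31 = 1, so (63/31) = (1/31)
reached (1/31) = 1, so the symbol is -1

-1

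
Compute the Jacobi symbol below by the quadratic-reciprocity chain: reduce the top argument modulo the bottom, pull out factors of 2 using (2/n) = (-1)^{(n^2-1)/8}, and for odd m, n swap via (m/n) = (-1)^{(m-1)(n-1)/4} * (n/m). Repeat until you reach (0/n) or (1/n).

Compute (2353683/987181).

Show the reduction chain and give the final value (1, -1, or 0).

(2353683/987181) = (379321/987181)   [reduce mod 987181]
reciprocity: (379321/987181) = +1·(987181/379321) since 379321 mod 4 = 1, 987181 mod 4 = 1; sign now +1
(987181/379321) = (228539/379321)   [reduce mod 379321]
reciprocity: (228539/379321) = +1·(379321/228539) since 228539 mod 4 = 3, 379321 mod 4 = 1; sign now +1
(379321/228539) = (150782/228539)   [reduce mod 228539]
150782 = 2^1·75391; (2/228539) = -1 since 228539 mod 8 = 3, so (150782/228539) = (-1)^1·(75391/228539); sign now -1
reciprocity: (75391/228539) = -1·(228539/75391) since 75391 mod 4 = 3, 228539 mod 4 = 3; sign now +1
(228539/75391) = (2366/75391)   [reduce mod 75391]
2366 = 2^1·1183; (2/75391) = +1 since 75391 mod 8 = 7, so (2366/75391) = (+1)^1·(1183/75391); sign now +1
reciprocity: (1183/75391) = -1·(75391/1183) since 1183 mod 4 = 3, 75391 mod 4 = 3; sign now -1
(75391/1183) = (862/1183)   [reduce mod 1183]
862 = 2^1·431; (2/1183) = +1 since 1183 mod 8 = 7, so (862/1183) = (+1)^1·(431/1183); sign now -1
reciprocity: (431/1183) = -1·(1183/431) since 431 mod 4 = 3, 1183 mod 4 = 3; sign now +1
(1183/431) = (321/431)   [reduce mod 431]
reciprocity: (321/431) = +1·(431/321) since 321 mod 4 = 1, 431 mod 4 = 3; sign now +1
(431/321) = (110/321)   [reduce mod 321]
110 = 2^1·55; (2/321) = +1 since 321 mod 8 = 1, so (110/321) = (+1)^1·(55/321); sign now +1
reciprocity: (55/321) = +1·(321/55) since 55 mod 4 = 3, 321 mod 4 = 1; sign now +1
(321/55) = (46/55)   [reduce mod 55]
46 = 2^1·23; (2/55) = +1 since 55 mod 8 = 7, so (46/55) = (+1)^1·(23/55); sign now +1
reciprocity: (23/55) = -1·(55/23) since 23 mod 4 = 3, 55 mod 4 = 3; sign now -1
(55/23) = (9/23)   [reduce mod 23]
reciprocity: (9/23) = +1·(23/9) since 9 mod 4 = 1, 23 mod 4 = 3; sign now -1
(23/9) = (5/9)   [reduce mod 9]
reciprocity: (5/9) = +1·(9/5) since 5 mod 4 = 1, 9 mod 4 = 1; sign now -1
(9/5) = (4/5)   [reduce mod 5]
4 = 2^2·1; (2/5) = -1 since 5 mod 8 = 5, so (4/5) = (-1)^2·(1/5); sign now -1
(1/5) = 1; final value = sign = -1

-1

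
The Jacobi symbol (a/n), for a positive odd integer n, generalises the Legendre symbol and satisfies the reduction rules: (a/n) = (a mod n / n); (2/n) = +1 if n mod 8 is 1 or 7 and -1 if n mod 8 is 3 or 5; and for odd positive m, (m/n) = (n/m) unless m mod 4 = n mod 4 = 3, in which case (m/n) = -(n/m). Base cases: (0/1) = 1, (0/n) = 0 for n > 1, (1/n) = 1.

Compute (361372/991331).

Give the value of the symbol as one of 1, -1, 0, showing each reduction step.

factor out 2^2: 361372 = 2^2·90343; with 991331 mod 8 = 3, (2/991331) = -1; sign now +1; continue with (90343/991331)
flip (90343/991331) -> (991331/90343): both odd, 90343 mod 4 = 3, 991331 mod 4 = 3, so the flip contributes -1; sign now -1
(991331/90343): 991331 mod 90343 = 87901, so (991331/90343) = (87901/90343)
flip (87901/90343) -> (90343/87901): both odd, 87901 mod 4 = 1, 90343 mod 4 = 3, so the flip contributes +1; sign now -1
(90343/87901): 90343 mod 87901 = 2442, so (90343/87901) = (2442/87901)
factor out 2^1: 2442 = 2^1·1221; with 87901 mod 8 = 5, (2/87901) = -1; sign now +1; continue with (1221/87901)
flip (1221/87901) -> (87901/1221): both odd, 1221 mod 4 = 1, 87901 mod 4 = 1, so the flip contributes +1; sign now +1
(87901/1221): 87901 mod 1221 = 1210, so (87901/1221) = (1210/1221)
factor out 2^1: 1210 = 2^1·605; with 1221 mod 8 = 5, (2/1221) = -1; sign now -1; continue with (605/1221)
flip (605/1221) -> (1221/605): both odd, 605 mod 4 = 1, 1221 mod 4 = 1, so the flip contributes +1; sign now -1
(1221/605): 1221 mod 605 = 11, so (1221/605) = (11/605)
flip (11/605) -> (605/11): both odd, 11 mod 4 = 3, 605 mod 4 = 1, so the flip contributes +1; sign now -1
(605/11): 605 mod 11 = 0, so (605/11) = (0/11)
reached (0/11); gcd(a, n) > 1, so (0/11) = 0 and the symbol is 0

0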